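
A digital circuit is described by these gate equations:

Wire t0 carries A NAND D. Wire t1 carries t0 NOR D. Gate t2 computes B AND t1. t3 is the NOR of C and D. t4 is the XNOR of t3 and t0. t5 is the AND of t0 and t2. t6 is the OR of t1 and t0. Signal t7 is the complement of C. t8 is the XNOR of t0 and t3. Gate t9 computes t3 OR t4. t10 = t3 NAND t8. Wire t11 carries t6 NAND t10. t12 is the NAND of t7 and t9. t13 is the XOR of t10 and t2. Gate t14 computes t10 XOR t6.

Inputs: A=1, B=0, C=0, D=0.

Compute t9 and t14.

t0 = A NAND D = 1 NAND 0 = 1
t1 = t0 NOR D = 1 NOR 0 = 0
t3 = C NOR D = 0 NOR 0 = 1
t4 = t3 XNOR t0 = 1 XNOR 1 = 1
t6 = t1 OR t0 = 0 OR 1 = 1
t8 = t0 XNOR t3 = 1 XNOR 1 = 1
t9 = t3 OR t4 = 1 OR 1 = 1
t10 = t3 NAND t8 = 1 NAND 1 = 0
t14 = t10 XOR t6 = 0 XOR 1 = 1

t9 = 1, t14 = 1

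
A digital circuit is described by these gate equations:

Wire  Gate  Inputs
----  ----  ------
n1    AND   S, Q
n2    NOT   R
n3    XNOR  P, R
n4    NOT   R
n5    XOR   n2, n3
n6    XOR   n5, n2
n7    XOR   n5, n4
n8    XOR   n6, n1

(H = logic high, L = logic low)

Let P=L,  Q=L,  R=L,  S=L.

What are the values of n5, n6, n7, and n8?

n5 = L, n6 = H, n7 = H, n8 = H

n1 = S AND Q = L AND L = L
n2 = NOT R = NOT L = H
n3 = P XNOR R = L XNOR L = H
n4 = NOT R = NOT L = H
n5 = n2 XOR n3 = H XOR H = L
n6 = n5 XOR n2 = L XOR H = H
n7 = n5 XOR n4 = L XOR H = H
n8 = n6 XOR n1 = H XOR L = H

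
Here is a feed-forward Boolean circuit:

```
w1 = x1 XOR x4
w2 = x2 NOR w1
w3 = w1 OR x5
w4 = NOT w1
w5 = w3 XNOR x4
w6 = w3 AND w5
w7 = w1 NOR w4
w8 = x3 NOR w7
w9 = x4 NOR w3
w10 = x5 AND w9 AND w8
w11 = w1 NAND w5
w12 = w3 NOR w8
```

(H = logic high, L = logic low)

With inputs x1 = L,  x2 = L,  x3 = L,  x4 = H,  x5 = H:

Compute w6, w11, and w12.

w1 = x1 XOR x4 = L XOR H = H
w3 = w1 OR x5 = H OR H = H
w4 = NOT w1 = NOT H = L
w5 = w3 XNOR x4 = H XNOR H = H
w6 = w3 AND w5 = H AND H = H
w7 = w1 NOR w4 = H NOR L = L
w8 = x3 NOR w7 = L NOR L = H
w11 = w1 NAND w5 = H NAND H = L
w12 = w3 NOR w8 = H NOR H = L

w6 = H, w11 = L, w12 = L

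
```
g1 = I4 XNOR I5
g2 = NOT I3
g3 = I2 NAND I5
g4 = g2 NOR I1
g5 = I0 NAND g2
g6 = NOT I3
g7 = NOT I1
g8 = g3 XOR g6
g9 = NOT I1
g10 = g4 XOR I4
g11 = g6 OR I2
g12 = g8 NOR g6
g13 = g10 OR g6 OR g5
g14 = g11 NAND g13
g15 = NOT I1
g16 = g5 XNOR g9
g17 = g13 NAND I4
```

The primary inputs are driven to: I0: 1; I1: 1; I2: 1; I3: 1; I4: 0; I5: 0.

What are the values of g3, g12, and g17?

g3 = 1; g12 = 0; g17 = 1

g2 = NOT I3 = NOT 1 = 0
g3 = I2 NAND I5 = 1 NAND 0 = 1
g4 = g2 NOR I1 = 0 NOR 1 = 0
g5 = I0 NAND g2 = 1 NAND 0 = 1
g6 = NOT I3 = NOT 1 = 0
g8 = g3 XOR g6 = 1 XOR 0 = 1
g10 = g4 XOR I4 = 0 XOR 0 = 0
g12 = g8 NOR g6 = 1 NOR 0 = 0
g13 = g10 OR g6 OR g5 = 0 OR 0 OR 1 = 1
g17 = g13 NAND I4 = 1 NAND 0 = 1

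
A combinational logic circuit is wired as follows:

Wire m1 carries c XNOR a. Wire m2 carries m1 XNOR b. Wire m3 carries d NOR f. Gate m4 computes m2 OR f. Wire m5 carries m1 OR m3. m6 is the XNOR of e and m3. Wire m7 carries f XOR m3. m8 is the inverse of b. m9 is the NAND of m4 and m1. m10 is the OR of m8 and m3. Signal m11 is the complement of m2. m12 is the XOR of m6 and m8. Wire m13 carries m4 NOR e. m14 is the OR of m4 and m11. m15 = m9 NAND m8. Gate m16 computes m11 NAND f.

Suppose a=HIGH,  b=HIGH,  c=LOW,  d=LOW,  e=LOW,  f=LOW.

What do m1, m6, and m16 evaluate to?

m1 = LOW; m6 = LOW; m16 = HIGH

m1 = c XNOR a = LOW XNOR HIGH = LOW
m2 = m1 XNOR b = LOW XNOR HIGH = LOW
m3 = d NOR f = LOW NOR LOW = HIGH
m6 = e XNOR m3 = LOW XNOR HIGH = LOW
m11 = NOT m2 = NOT LOW = HIGH
m16 = m11 NAND f = HIGH NAND LOW = HIGH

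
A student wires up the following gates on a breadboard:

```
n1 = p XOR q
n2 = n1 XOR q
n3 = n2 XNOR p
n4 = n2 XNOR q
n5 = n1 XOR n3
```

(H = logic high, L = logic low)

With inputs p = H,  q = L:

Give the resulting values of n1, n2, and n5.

n1 = H; n2 = H; n5 = L

n1 = p XOR q = H XOR L = H
n2 = n1 XOR q = H XOR L = H
n3 = n2 XNOR p = H XNOR H = H
n5 = n1 XOR n3 = H XOR H = L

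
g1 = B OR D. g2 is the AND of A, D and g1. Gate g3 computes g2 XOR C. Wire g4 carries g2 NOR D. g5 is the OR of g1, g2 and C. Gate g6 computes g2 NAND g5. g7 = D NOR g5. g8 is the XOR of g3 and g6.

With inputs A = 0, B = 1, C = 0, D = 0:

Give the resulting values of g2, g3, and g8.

g2 = 0, g3 = 0, g8 = 1

g1 = B OR D = 1 OR 0 = 1
g2 = A AND D AND g1 = 0 AND 0 AND 1 = 0
g3 = g2 XOR C = 0 XOR 0 = 0
g5 = g1 OR g2 OR C = 1 OR 0 OR 0 = 1
g6 = g2 NAND g5 = 0 NAND 1 = 1
g8 = g3 XOR g6 = 0 XOR 1 = 1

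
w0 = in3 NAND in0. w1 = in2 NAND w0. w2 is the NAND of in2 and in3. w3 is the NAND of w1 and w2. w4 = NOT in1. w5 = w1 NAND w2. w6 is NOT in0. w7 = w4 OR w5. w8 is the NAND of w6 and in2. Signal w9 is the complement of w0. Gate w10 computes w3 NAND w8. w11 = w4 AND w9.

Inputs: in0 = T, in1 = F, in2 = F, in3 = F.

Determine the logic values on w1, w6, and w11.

w0 = in3 NAND in0 = F NAND T = T
w1 = in2 NAND w0 = F NAND T = T
w4 = NOT in1 = NOT F = T
w6 = NOT in0 = NOT T = F
w9 = NOT w0 = NOT T = F
w11 = w4 AND w9 = T AND F = F

w1 = T, w6 = F, w11 = F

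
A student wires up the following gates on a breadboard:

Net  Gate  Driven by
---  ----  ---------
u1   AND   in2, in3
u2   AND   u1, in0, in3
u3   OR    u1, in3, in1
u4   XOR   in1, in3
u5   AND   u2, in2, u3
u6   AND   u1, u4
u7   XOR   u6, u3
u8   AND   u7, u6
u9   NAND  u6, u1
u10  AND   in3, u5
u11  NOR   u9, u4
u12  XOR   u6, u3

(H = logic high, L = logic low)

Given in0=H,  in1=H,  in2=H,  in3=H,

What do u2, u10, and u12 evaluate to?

u2 = H, u10 = H, u12 = H

u1 = in2 AND in3 = H AND H = H
u2 = u1 AND in0 AND in3 = H AND H AND H = H
u3 = u1 OR in3 OR in1 = H OR H OR H = H
u4 = in1 XOR in3 = H XOR H = L
u5 = u2 AND in2 AND u3 = H AND H AND H = H
u6 = u1 AND u4 = H AND L = L
u10 = in3 AND u5 = H AND H = H
u12 = u6 XOR u3 = L XOR H = H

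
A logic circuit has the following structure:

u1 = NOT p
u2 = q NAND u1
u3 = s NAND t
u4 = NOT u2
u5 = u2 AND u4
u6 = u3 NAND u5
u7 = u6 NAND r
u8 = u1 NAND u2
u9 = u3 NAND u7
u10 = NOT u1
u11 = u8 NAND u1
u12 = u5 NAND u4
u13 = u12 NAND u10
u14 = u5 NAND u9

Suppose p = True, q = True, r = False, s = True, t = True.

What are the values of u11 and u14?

u11 = True, u14 = True

u1 = NOT p = NOT True = False
u2 = q NAND u1 = True NAND False = True
u3 = s NAND t = True NAND True = False
u4 = NOT u2 = NOT True = False
u5 = u2 AND u4 = True AND False = False
u6 = u3 NAND u5 = False NAND False = True
u7 = u6 NAND r = True NAND False = True
u8 = u1 NAND u2 = False NAND True = True
u9 = u3 NAND u7 = False NAND True = True
u11 = u8 NAND u1 = True NAND False = True
u14 = u5 NAND u9 = False NAND True = True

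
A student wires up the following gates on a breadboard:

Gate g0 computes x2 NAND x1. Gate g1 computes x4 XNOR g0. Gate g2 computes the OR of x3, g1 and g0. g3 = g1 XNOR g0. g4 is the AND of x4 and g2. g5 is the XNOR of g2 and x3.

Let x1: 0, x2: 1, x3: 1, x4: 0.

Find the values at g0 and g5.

g0 = x2 NAND x1 = 1 NAND 0 = 1
g1 = x4 XNOR g0 = 0 XNOR 1 = 0
g2 = x3 OR g1 OR g0 = 1 OR 0 OR 1 = 1
g5 = g2 XNOR x3 = 1 XNOR 1 = 1

g0 = 1, g5 = 1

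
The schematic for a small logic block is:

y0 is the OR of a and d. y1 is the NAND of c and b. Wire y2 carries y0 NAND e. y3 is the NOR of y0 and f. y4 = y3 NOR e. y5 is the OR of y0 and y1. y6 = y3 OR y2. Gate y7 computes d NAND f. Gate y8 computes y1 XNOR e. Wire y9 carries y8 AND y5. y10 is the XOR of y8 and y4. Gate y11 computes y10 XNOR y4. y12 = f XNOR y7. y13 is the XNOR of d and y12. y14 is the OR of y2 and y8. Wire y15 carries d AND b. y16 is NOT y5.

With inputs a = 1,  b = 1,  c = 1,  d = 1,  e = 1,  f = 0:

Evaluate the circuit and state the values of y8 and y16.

y8 = 0; y16 = 0

y0 = a OR d = 1 OR 1 = 1
y1 = c NAND b = 1 NAND 1 = 0
y5 = y0 OR y1 = 1 OR 0 = 1
y8 = y1 XNOR e = 0 XNOR 1 = 0
y16 = NOT y5 = NOT 1 = 0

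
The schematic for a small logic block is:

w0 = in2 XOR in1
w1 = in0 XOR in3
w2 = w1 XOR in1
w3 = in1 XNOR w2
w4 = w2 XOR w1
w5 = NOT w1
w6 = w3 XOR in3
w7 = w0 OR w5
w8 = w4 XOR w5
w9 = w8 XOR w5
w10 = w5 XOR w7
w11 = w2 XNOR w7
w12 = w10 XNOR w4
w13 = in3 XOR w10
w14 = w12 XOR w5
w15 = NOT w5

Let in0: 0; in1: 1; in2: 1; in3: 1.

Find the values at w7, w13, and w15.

w7 = 0, w13 = 1, w15 = 1

w0 = in2 XOR in1 = 1 XOR 1 = 0
w1 = in0 XOR in3 = 0 XOR 1 = 1
w5 = NOT w1 = NOT 1 = 0
w7 = w0 OR w5 = 0 OR 0 = 0
w10 = w5 XOR w7 = 0 XOR 0 = 0
w13 = in3 XOR w10 = 1 XOR 0 = 1
w15 = NOT w5 = NOT 0 = 1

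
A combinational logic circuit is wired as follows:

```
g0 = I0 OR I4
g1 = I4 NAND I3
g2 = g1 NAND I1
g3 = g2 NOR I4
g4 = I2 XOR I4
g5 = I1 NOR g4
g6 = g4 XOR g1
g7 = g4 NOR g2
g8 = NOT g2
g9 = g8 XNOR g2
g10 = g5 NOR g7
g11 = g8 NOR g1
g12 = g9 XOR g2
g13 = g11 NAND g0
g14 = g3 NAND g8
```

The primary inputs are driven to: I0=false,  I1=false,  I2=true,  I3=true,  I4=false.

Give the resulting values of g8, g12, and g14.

g8 = false; g12 = true; g14 = true

g1 = I4 NAND I3 = false NAND true = true
g2 = g1 NAND I1 = true NAND false = true
g3 = g2 NOR I4 = true NOR false = false
g8 = NOT g2 = NOT true = false
g9 = g8 XNOR g2 = false XNOR true = false
g12 = g9 XOR g2 = false XOR true = true
g14 = g3 NAND g8 = false NAND false = true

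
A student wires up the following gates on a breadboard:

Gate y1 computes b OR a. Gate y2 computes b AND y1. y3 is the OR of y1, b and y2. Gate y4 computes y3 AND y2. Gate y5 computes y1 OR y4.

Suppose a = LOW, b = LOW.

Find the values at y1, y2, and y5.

y1 = LOW  y2 = LOW  y5 = LOW

y1 = b OR a = LOW OR LOW = LOW
y2 = b AND y1 = LOW AND LOW = LOW
y3 = y1 OR b OR y2 = LOW OR LOW OR LOW = LOW
y4 = y3 AND y2 = LOW AND LOW = LOW
y5 = y1 OR y4 = LOW OR LOW = LOW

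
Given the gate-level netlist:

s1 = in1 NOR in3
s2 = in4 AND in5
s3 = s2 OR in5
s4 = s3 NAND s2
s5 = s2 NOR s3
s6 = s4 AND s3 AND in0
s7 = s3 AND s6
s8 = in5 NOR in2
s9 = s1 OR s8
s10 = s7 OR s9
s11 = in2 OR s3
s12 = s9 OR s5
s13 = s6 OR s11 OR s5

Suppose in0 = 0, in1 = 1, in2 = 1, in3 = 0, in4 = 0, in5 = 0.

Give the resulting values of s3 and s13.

s3 = 0, s13 = 1

s2 = in4 AND in5 = 0 AND 0 = 0
s3 = s2 OR in5 = 0 OR 0 = 0
s4 = s3 NAND s2 = 0 NAND 0 = 1
s5 = s2 NOR s3 = 0 NOR 0 = 1
s6 = s4 AND s3 AND in0 = 1 AND 0 AND 0 = 0
s11 = in2 OR s3 = 1 OR 0 = 1
s13 = s6 OR s11 OR s5 = 0 OR 1 OR 1 = 1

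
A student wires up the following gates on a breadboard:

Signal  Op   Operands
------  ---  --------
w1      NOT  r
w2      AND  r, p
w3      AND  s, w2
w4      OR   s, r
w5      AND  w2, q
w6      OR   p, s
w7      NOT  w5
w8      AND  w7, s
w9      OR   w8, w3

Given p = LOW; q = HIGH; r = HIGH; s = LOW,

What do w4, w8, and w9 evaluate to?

w4 = HIGH, w8 = LOW, w9 = LOW

w2 = r AND p = HIGH AND LOW = LOW
w3 = s AND w2 = LOW AND LOW = LOW
w4 = s OR r = LOW OR HIGH = HIGH
w5 = w2 AND q = LOW AND HIGH = LOW
w7 = NOT w5 = NOT LOW = HIGH
w8 = w7 AND s = HIGH AND LOW = LOW
w9 = w8 OR w3 = LOW OR LOW = LOW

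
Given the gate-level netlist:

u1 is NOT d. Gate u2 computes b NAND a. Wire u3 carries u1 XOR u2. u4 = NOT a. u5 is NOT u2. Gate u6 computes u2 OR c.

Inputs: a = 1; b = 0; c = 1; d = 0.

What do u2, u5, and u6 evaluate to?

u2 = 1, u5 = 0, u6 = 1

u2 = b NAND a = 0 NAND 1 = 1
u5 = NOT u2 = NOT 1 = 0
u6 = u2 OR c = 1 OR 1 = 1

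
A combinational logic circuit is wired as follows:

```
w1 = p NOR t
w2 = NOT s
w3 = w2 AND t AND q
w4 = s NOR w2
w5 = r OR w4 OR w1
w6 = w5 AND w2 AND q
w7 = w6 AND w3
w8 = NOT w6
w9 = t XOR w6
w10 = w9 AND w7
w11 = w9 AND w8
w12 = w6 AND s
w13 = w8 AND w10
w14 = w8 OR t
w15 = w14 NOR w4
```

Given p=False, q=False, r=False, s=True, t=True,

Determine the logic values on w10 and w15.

w1 = p NOR t = False NOR True = False
w2 = NOT s = NOT True = False
w3 = w2 AND t AND q = False AND True AND False = False
w4 = s NOR w2 = True NOR False = False
w5 = r OR w4 OR w1 = False OR False OR False = False
w6 = w5 AND w2 AND q = False AND False AND False = False
w7 = w6 AND w3 = False AND False = False
w8 = NOT w6 = NOT False = True
w9 = t XOR w6 = True XOR False = True
w10 = w9 AND w7 = True AND False = False
w14 = w8 OR t = True OR True = True
w15 = w14 NOR w4 = True NOR False = False

w10 = False; w15 = False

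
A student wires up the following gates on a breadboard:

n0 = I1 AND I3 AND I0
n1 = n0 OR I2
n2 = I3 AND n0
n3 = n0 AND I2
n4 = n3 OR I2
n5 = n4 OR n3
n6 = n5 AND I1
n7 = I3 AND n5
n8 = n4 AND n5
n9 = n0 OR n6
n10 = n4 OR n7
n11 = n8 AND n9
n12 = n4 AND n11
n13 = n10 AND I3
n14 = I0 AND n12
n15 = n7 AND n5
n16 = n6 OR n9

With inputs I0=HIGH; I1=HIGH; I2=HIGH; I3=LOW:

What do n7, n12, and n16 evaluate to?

n7 = LOW, n12 = HIGH, n16 = HIGH

n0 = I1 AND I3 AND I0 = HIGH AND LOW AND HIGH = LOW
n3 = n0 AND I2 = LOW AND HIGH = LOW
n4 = n3 OR I2 = LOW OR HIGH = HIGH
n5 = n4 OR n3 = HIGH OR LOW = HIGH
n6 = n5 AND I1 = HIGH AND HIGH = HIGH
n7 = I3 AND n5 = LOW AND HIGH = LOW
n8 = n4 AND n5 = HIGH AND HIGH = HIGH
n9 = n0 OR n6 = LOW OR HIGH = HIGH
n11 = n8 AND n9 = HIGH AND HIGH = HIGH
n12 = n4 AND n11 = HIGH AND HIGH = HIGH
n16 = n6 OR n9 = HIGH OR HIGH = HIGH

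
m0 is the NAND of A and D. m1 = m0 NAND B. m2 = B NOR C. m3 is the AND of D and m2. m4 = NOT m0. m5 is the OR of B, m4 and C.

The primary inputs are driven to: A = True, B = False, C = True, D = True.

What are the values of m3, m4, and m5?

m3 = False; m4 = True; m5 = True

m0 = A NAND D = True NAND True = False
m2 = B NOR C = False NOR True = False
m3 = D AND m2 = True AND False = False
m4 = NOT m0 = NOT False = True
m5 = B OR m4 OR C = False OR True OR True = True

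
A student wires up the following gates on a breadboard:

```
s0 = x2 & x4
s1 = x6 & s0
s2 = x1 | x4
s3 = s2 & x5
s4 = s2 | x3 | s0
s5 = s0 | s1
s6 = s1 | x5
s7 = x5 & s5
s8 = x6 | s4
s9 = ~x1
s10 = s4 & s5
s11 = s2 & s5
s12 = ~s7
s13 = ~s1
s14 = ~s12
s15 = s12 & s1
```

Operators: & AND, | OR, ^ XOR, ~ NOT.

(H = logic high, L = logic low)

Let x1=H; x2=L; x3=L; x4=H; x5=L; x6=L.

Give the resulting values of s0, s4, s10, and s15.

s0 = L, s4 = H, s10 = L, s15 = L

s0 = x2 AND x4 = L AND H = L
s1 = x6 AND s0 = L AND L = L
s2 = x1 OR x4 = H OR H = H
s4 = s2 OR x3 OR s0 = H OR L OR L = H
s5 = s0 OR s1 = L OR L = L
s7 = x5 AND s5 = L AND L = L
s10 = s4 AND s5 = H AND L = L
s12 = NOT s7 = NOT L = H
s15 = s12 AND s1 = H AND L = L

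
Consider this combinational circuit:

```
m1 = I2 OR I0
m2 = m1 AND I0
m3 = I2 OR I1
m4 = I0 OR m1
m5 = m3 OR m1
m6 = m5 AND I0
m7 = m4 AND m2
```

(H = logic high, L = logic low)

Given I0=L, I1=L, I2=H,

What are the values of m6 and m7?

m6 = L, m7 = L

m1 = I2 OR I0 = H OR L = H
m2 = m1 AND I0 = H AND L = L
m3 = I2 OR I1 = H OR L = H
m4 = I0 OR m1 = L OR H = H
m5 = m3 OR m1 = H OR H = H
m6 = m5 AND I0 = H AND L = L
m7 = m4 AND m2 = H AND L = L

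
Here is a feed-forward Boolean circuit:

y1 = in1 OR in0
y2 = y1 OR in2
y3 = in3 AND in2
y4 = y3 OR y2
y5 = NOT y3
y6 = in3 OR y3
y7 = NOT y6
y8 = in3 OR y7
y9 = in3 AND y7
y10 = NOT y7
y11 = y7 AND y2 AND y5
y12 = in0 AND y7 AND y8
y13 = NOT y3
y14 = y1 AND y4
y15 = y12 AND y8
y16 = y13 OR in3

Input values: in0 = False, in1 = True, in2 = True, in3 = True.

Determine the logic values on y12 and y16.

y3 = in3 AND in2 = True AND True = True
y6 = in3 OR y3 = True OR True = True
y7 = NOT y6 = NOT True = False
y8 = in3 OR y7 = True OR False = True
y12 = in0 AND y7 AND y8 = False AND False AND True = False
y13 = NOT y3 = NOT True = False
y16 = y13 OR in3 = False OR True = True

y12 = False; y16 = True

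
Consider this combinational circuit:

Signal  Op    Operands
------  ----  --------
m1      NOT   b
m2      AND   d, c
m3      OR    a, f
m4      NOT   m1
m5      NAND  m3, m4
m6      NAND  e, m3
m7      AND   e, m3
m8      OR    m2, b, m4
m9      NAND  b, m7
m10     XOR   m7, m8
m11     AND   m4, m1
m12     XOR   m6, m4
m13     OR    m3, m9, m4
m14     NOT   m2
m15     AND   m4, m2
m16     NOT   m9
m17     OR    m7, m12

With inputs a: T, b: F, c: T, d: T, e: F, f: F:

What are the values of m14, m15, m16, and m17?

m1 = NOT b = NOT F = T
m2 = d AND c = T AND T = T
m3 = a OR f = T OR F = T
m4 = NOT m1 = NOT T = F
m6 = e NAND m3 = F NAND T = T
m7 = e AND m3 = F AND T = F
m9 = b NAND m7 = F NAND F = T
m12 = m6 XOR m4 = T XOR F = T
m14 = NOT m2 = NOT T = F
m15 = m4 AND m2 = F AND T = F
m16 = NOT m9 = NOT T = F
m17 = m7 OR m12 = F OR T = T

m14 = F; m15 = F; m16 = F; m17 = T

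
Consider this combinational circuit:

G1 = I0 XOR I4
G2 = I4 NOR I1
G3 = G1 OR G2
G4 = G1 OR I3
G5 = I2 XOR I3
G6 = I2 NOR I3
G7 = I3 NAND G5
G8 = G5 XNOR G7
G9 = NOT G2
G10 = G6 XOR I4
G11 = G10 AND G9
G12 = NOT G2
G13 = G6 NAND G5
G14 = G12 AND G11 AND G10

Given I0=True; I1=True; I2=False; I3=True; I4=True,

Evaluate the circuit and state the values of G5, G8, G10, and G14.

G2 = I4 NOR I1 = True NOR True = False
G5 = I2 XOR I3 = False XOR True = True
G6 = I2 NOR I3 = False NOR True = False
G7 = I3 NAND G5 = True NAND True = False
G8 = G5 XNOR G7 = True XNOR False = False
G9 = NOT G2 = NOT False = True
G10 = G6 XOR I4 = False XOR True = True
G11 = G10 AND G9 = True AND True = True
G12 = NOT G2 = NOT False = True
G14 = G12 AND G11 AND G10 = True AND True AND True = True

G5 = True, G8 = False, G10 = True, G14 = True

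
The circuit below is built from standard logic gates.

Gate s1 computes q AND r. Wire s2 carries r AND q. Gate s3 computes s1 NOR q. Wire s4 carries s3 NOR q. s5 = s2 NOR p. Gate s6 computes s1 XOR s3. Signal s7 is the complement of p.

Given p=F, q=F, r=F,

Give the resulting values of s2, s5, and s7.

s2 = F  s5 = T  s7 = T

s2 = r AND q = F AND F = F
s5 = s2 NOR p = F NOR F = T
s7 = NOT p = NOT F = T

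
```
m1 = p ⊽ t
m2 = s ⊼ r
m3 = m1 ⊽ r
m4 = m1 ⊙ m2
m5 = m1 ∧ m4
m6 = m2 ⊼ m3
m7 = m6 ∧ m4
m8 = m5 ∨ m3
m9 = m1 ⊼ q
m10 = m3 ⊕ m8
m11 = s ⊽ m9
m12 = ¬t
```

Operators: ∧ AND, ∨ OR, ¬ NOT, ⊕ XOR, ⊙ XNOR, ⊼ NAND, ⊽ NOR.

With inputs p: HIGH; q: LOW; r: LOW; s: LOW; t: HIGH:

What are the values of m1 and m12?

m1 = LOW; m12 = LOW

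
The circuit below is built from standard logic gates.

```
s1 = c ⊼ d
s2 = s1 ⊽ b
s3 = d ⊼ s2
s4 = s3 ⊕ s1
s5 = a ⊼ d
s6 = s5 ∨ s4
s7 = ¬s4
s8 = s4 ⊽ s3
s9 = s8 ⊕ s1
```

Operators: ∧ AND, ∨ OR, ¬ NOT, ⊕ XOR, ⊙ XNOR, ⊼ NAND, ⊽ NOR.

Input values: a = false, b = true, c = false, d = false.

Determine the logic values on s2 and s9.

s1 = c NAND d = false NAND false = true
s2 = s1 NOR b = true NOR true = false
s3 = d NAND s2 = false NAND false = true
s4 = s3 XOR s1 = true XOR true = false
s8 = s4 NOR s3 = false NOR true = false
s9 = s8 XOR s1 = false XOR true = true

s2 = false; s9 = true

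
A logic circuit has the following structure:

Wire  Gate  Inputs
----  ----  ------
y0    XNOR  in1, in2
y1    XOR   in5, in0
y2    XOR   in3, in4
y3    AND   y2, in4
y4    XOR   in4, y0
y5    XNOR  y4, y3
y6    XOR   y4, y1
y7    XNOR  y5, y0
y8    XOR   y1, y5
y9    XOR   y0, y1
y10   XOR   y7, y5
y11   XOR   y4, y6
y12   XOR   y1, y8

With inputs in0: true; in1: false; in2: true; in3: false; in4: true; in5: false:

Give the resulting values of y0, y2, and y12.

y0 = in1 XNOR in2 = false XNOR true = false
y1 = in5 XOR in0 = false XOR true = true
y2 = in3 XOR in4 = false XOR true = true
y3 = y2 AND in4 = true AND true = true
y4 = in4 XOR y0 = true XOR false = true
y5 = y4 XNOR y3 = true XNOR true = true
y8 = y1 XOR y5 = true XOR true = false
y12 = y1 XOR y8 = true XOR false = true

y0 = false  y2 = true  y12 = true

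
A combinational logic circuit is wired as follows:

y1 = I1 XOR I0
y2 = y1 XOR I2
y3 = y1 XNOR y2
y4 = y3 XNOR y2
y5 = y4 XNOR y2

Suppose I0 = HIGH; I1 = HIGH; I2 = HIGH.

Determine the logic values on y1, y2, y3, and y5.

y1 = LOW, y2 = HIGH, y3 = LOW, y5 = LOW

y1 = I1 XOR I0 = HIGH XOR HIGH = LOW
y2 = y1 XOR I2 = LOW XOR HIGH = HIGH
y3 = y1 XNOR y2 = LOW XNOR HIGH = LOW
y4 = y3 XNOR y2 = LOW XNOR HIGH = LOW
y5 = y4 XNOR y2 = LOW XNOR HIGH = LOW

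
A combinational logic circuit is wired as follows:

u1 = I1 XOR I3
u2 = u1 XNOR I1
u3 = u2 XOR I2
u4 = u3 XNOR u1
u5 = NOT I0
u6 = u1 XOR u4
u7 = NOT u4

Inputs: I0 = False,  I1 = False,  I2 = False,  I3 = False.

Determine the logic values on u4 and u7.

u1 = I1 XOR I3 = False XOR False = False
u2 = u1 XNOR I1 = False XNOR False = True
u3 = u2 XOR I2 = True XOR False = True
u4 = u3 XNOR u1 = True XNOR False = False
u7 = NOT u4 = NOT False = True

u4 = False, u7 = True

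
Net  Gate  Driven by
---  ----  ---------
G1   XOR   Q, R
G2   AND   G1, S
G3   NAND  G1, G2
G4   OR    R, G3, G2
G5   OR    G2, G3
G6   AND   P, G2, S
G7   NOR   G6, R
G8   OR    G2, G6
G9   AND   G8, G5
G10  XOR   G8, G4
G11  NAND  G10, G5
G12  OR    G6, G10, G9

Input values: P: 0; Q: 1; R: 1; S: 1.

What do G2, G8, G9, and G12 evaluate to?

G1 = Q XOR R = 1 XOR 1 = 0
G2 = G1 AND S = 0 AND 1 = 0
G3 = G1 NAND G2 = 0 NAND 0 = 1
G4 = R OR G3 OR G2 = 1 OR 1 OR 0 = 1
G5 = G2 OR G3 = 0 OR 1 = 1
G6 = P AND G2 AND S = 0 AND 0 AND 1 = 0
G8 = G2 OR G6 = 0 OR 0 = 0
G9 = G8 AND G5 = 0 AND 1 = 0
G10 = G8 XOR G4 = 0 XOR 1 = 1
G12 = G6 OR G10 OR G9 = 0 OR 1 OR 0 = 1

G2 = 0  G8 = 0  G9 = 0  G12 = 1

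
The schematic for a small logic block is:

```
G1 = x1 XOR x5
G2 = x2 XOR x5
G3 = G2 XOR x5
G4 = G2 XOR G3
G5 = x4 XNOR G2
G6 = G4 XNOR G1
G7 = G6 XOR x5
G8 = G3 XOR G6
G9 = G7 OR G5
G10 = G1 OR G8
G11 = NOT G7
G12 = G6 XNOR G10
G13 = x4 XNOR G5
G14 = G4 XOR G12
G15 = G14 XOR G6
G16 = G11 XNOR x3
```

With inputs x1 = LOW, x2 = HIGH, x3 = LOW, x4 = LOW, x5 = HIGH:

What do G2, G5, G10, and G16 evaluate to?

G1 = x1 XOR x5 = LOW XOR HIGH = HIGH
G2 = x2 XOR x5 = HIGH XOR HIGH = LOW
G3 = G2 XOR x5 = LOW XOR HIGH = HIGH
G4 = G2 XOR G3 = LOW XOR HIGH = HIGH
G5 = x4 XNOR G2 = LOW XNOR LOW = HIGH
G6 = G4 XNOR G1 = HIGH XNOR HIGH = HIGH
G7 = G6 XOR x5 = HIGH XOR HIGH = LOW
G8 = G3 XOR G6 = HIGH XOR HIGH = LOW
G10 = G1 OR G8 = HIGH OR LOW = HIGH
G11 = NOT G7 = NOT LOW = HIGH
G16 = G11 XNOR x3 = HIGH XNOR LOW = LOW

G2 = LOW, G5 = HIGH, G10 = HIGH, G16 = LOW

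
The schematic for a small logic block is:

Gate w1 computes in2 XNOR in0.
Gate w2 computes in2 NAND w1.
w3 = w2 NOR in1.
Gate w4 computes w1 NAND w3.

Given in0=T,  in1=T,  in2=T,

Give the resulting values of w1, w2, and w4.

w1 = T, w2 = F, w4 = T

w1 = in2 XNOR in0 = T XNOR T = T
w2 = in2 NAND w1 = T NAND T = F
w3 = w2 NOR in1 = F NOR T = F
w4 = w1 NAND w3 = T NAND F = T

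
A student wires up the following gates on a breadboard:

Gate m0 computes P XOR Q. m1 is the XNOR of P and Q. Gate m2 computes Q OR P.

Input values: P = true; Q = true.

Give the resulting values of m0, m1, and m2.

m0 = false; m1 = true; m2 = true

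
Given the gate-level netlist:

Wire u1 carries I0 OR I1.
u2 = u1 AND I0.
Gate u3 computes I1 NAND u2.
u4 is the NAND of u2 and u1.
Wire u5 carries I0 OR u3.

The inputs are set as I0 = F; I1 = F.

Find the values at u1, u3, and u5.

u1 = F, u3 = T, u5 = T

u1 = I0 OR I1 = F OR F = F
u2 = u1 AND I0 = F AND F = F
u3 = I1 NAND u2 = F NAND F = T
u5 = I0 OR u3 = F OR T = T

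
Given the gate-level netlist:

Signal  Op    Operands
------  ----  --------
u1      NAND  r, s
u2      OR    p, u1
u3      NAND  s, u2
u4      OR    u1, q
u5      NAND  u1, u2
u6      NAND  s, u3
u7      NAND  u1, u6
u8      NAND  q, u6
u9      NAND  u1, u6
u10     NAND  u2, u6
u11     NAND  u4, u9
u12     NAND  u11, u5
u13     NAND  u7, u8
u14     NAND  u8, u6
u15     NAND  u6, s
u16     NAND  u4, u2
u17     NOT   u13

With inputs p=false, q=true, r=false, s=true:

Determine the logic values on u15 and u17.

u1 = r NAND s = false NAND true = true
u2 = p OR u1 = false OR true = true
u3 = s NAND u2 = true NAND true = false
u6 = s NAND u3 = true NAND false = true
u7 = u1 NAND u6 = true NAND true = false
u8 = q NAND u6 = true NAND true = false
u13 = u7 NAND u8 = false NAND false = true
u15 = u6 NAND s = true NAND true = false
u17 = NOT u13 = NOT true = false

u15 = false  u17 = false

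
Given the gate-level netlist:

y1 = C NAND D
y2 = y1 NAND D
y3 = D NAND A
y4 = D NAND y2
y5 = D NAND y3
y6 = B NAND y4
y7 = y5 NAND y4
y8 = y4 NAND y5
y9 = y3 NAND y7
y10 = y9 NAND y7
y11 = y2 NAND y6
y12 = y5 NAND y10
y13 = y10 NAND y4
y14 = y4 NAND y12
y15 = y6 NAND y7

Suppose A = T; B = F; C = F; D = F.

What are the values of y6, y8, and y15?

y1 = C NAND D = F NAND F = T
y2 = y1 NAND D = T NAND F = T
y3 = D NAND A = F NAND T = T
y4 = D NAND y2 = F NAND T = T
y5 = D NAND y3 = F NAND T = T
y6 = B NAND y4 = F NAND T = T
y7 = y5 NAND y4 = T NAND T = F
y8 = y4 NAND y5 = T NAND T = F
y15 = y6 NAND y7 = T NAND F = T

y6 = T; y8 = F; y15 = T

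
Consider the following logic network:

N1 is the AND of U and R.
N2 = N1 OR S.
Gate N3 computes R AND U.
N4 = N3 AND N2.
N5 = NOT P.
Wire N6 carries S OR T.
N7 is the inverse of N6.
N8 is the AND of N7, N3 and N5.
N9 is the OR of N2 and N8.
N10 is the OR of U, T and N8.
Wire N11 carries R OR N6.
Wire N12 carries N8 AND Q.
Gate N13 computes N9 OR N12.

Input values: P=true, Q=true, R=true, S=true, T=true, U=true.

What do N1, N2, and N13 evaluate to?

N1 = U AND R = true AND true = true
N2 = N1 OR S = true OR true = true
N3 = R AND U = true AND true = true
N5 = NOT P = NOT true = false
N6 = S OR T = true OR true = true
N7 = NOT N6 = NOT true = false
N8 = N7 AND N3 AND N5 = false AND true AND false = false
N9 = N2 OR N8 = true OR false = true
N12 = N8 AND Q = false AND true = false
N13 = N9 OR N12 = true OR false = true

N1 = true, N2 = true, N13 = true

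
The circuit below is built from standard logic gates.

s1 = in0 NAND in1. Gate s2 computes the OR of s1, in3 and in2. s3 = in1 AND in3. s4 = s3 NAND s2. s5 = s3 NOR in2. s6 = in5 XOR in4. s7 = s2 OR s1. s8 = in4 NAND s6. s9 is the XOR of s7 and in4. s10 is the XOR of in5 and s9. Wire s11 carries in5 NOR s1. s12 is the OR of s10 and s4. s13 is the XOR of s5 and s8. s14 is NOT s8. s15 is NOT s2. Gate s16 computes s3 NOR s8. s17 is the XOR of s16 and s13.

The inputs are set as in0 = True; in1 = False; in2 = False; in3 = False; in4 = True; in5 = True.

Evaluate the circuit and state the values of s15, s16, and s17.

s15 = False, s16 = False, s17 = False

s1 = in0 NAND in1 = True NAND False = True
s2 = s1 OR in3 OR in2 = True OR False OR False = True
s3 = in1 AND in3 = False AND False = False
s5 = s3 NOR in2 = False NOR False = True
s6 = in5 XOR in4 = True XOR True = False
s8 = in4 NAND s6 = True NAND False = True
s13 = s5 XOR s8 = True XOR True = False
s15 = NOT s2 = NOT True = False
s16 = s3 NOR s8 = False NOR True = False
s17 = s16 XOR s13 = False XOR False = False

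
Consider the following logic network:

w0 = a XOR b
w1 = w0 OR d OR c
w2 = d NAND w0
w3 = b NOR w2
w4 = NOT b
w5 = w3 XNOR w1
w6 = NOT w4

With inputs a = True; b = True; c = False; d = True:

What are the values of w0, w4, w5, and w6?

w0 = False, w4 = False, w5 = False, w6 = True

w0 = a XOR b = True XOR True = False
w1 = w0 OR d OR c = False OR True OR False = True
w2 = d NAND w0 = True NAND False = True
w3 = b NOR w2 = True NOR True = False
w4 = NOT b = NOT True = False
w5 = w3 XNOR w1 = False XNOR True = False
w6 = NOT w4 = NOT False = True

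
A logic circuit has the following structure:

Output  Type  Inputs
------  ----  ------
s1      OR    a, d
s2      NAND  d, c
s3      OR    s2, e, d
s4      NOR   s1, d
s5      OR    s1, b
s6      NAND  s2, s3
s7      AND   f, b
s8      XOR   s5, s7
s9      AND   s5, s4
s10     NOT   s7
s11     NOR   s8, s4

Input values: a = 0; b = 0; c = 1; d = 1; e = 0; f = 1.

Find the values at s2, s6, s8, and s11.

s1 = a OR d = 0 OR 1 = 1
s2 = d NAND c = 1 NAND 1 = 0
s3 = s2 OR e OR d = 0 OR 0 OR 1 = 1
s4 = s1 NOR d = 1 NOR 1 = 0
s5 = s1 OR b = 1 OR 0 = 1
s6 = s2 NAND s3 = 0 NAND 1 = 1
s7 = f AND b = 1 AND 0 = 0
s8 = s5 XOR s7 = 1 XOR 0 = 1
s11 = s8 NOR s4 = 1 NOR 0 = 0

s2 = 0, s6 = 1, s8 = 1, s11 = 0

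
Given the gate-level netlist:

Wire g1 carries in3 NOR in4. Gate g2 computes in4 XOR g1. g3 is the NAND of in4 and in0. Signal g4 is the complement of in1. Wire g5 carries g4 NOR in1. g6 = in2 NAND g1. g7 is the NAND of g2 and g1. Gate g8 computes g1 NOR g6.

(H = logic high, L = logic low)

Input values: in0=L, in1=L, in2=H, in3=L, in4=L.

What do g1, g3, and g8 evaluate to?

g1 = H; g3 = H; g8 = L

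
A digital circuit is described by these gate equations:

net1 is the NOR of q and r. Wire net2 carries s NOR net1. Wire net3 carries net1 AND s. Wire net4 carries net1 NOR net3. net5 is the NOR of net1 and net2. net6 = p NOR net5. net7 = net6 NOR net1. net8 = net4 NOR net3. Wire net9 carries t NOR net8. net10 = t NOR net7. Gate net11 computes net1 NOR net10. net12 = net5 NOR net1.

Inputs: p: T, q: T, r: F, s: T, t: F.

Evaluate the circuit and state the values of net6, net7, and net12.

net6 = F, net7 = T, net12 = F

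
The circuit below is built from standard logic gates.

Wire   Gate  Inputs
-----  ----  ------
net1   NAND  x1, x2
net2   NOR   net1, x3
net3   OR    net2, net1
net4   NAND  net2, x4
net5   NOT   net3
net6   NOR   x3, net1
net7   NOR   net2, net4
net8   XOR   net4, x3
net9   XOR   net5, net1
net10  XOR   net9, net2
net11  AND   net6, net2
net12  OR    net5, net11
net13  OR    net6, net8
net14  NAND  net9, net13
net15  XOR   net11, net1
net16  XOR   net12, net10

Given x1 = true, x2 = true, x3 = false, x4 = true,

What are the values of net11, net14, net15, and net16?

net1 = x1 NAND x2 = true NAND true = false
net2 = net1 NOR x3 = false NOR false = true
net3 = net2 OR net1 = true OR false = true
net4 = net2 NAND x4 = true NAND true = false
net5 = NOT net3 = NOT true = false
net6 = x3 NOR net1 = false NOR false = true
net8 = net4 XOR x3 = false XOR false = false
net9 = net5 XOR net1 = false XOR false = false
net10 = net9 XOR net2 = false XOR true = true
net11 = net6 AND net2 = true AND true = true
net12 = net5 OR net11 = false OR true = true
net13 = net6 OR net8 = true OR false = true
net14 = net9 NAND net13 = false NAND true = true
net15 = net11 XOR net1 = true XOR false = true
net16 = net12 XOR net10 = true XOR true = false

net11 = true, net14 = true, net15 = true, net16 = false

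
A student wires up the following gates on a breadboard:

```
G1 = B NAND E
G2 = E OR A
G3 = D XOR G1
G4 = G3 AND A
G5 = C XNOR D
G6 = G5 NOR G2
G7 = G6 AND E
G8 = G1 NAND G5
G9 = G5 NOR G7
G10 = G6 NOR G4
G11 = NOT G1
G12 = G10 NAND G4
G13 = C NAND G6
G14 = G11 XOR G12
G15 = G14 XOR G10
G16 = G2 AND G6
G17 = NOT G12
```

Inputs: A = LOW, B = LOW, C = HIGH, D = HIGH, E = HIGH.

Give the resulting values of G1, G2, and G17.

G1 = B NAND E = LOW NAND HIGH = HIGH
G2 = E OR A = HIGH OR LOW = HIGH
G3 = D XOR G1 = HIGH XOR HIGH = LOW
G4 = G3 AND A = LOW AND LOW = LOW
G5 = C XNOR D = HIGH XNOR HIGH = HIGH
G6 = G5 NOR G2 = HIGH NOR HIGH = LOW
G10 = G6 NOR G4 = LOW NOR LOW = HIGH
G12 = G10 NAND G4 = HIGH NAND LOW = HIGH
G17 = NOT G12 = NOT HIGH = LOW

G1 = HIGH, G2 = HIGH, G17 = LOW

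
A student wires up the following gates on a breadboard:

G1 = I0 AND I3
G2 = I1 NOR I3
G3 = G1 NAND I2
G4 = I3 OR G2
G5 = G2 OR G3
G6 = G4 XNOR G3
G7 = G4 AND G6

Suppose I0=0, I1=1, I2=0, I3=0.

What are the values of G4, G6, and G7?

G4 = 0  G6 = 0  G7 = 0

G1 = I0 AND I3 = 0 AND 0 = 0
G2 = I1 NOR I3 = 1 NOR 0 = 0
G3 = G1 NAND I2 = 0 NAND 0 = 1
G4 = I3 OR G2 = 0 OR 0 = 0
G6 = G4 XNOR G3 = 0 XNOR 1 = 0
G7 = G4 AND G6 = 0 AND 0 = 0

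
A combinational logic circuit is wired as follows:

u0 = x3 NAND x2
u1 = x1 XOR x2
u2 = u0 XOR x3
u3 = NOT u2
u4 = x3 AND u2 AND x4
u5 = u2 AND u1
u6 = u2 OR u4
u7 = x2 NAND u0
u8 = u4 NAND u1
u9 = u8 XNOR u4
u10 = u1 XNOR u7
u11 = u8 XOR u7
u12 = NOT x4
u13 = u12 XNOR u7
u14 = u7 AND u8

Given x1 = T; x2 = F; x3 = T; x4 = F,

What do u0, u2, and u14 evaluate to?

u0 = x3 NAND x2 = T NAND F = T
u1 = x1 XOR x2 = T XOR F = T
u2 = u0 XOR x3 = T XOR T = F
u4 = x3 AND u2 AND x4 = T AND F AND F = F
u7 = x2 NAND u0 = F NAND T = T
u8 = u4 NAND u1 = F NAND T = T
u14 = u7 AND u8 = T AND T = T

u0 = T; u2 = F; u14 = T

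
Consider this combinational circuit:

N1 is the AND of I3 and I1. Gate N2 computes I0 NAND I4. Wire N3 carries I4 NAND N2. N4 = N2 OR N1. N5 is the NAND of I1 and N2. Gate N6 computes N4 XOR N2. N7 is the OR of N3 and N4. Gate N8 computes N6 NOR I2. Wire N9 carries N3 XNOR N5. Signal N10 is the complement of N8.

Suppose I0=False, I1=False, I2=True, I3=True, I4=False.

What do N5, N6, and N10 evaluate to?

N5 = True  N6 = False  N10 = True

N1 = I3 AND I1 = True AND False = False
N2 = I0 NAND I4 = False NAND False = True
N4 = N2 OR N1 = True OR False = True
N5 = I1 NAND N2 = False NAND True = True
N6 = N4 XOR N2 = True XOR True = False
N8 = N6 NOR I2 = False NOR True = False
N10 = NOT N8 = NOT False = True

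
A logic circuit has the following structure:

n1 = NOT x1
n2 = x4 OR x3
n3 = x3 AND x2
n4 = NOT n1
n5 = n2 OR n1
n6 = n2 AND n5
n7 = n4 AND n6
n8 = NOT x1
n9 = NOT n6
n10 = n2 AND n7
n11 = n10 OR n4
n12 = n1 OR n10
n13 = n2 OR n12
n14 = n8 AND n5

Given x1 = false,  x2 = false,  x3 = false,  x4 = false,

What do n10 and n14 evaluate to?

n10 = false  n14 = true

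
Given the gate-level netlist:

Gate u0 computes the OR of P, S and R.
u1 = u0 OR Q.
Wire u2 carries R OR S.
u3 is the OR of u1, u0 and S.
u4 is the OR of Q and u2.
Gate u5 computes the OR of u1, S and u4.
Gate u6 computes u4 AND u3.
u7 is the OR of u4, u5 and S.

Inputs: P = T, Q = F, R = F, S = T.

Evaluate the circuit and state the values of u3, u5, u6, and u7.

u0 = P OR S OR R = T OR T OR F = T
u1 = u0 OR Q = T OR F = T
u2 = R OR S = F OR T = T
u3 = u1 OR u0 OR S = T OR T OR T = T
u4 = Q OR u2 = F OR T = T
u5 = u1 OR S OR u4 = T OR T OR T = T
u6 = u4 AND u3 = T AND T = T
u7 = u4 OR u5 OR S = T OR T OR T = T

u3 = T  u5 = T  u6 = T  u7 = T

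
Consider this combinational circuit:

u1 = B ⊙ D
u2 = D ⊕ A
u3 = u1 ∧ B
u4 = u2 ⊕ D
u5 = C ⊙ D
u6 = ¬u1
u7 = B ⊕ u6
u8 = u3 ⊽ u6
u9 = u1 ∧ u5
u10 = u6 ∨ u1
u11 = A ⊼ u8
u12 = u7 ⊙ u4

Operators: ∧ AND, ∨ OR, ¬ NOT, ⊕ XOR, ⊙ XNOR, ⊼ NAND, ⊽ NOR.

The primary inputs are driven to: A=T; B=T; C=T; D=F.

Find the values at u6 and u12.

u1 = B XNOR D = T XNOR F = F
u2 = D XOR A = F XOR T = T
u4 = u2 XOR D = T XOR F = T
u6 = NOT u1 = NOT F = T
u7 = B XOR u6 = T XOR T = F
u12 = u7 XNOR u4 = F XNOR T = F

u6 = T, u12 = F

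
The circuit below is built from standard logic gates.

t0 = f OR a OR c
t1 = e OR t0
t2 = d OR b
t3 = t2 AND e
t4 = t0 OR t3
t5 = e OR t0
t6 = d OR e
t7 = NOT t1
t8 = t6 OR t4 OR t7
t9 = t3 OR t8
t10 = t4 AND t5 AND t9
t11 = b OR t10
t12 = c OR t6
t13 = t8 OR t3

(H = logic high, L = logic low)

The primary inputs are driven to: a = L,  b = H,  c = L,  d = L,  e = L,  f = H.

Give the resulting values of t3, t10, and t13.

t0 = f OR a OR c = H OR L OR L = H
t1 = e OR t0 = L OR H = H
t2 = d OR b = L OR H = H
t3 = t2 AND e = H AND L = L
t4 = t0 OR t3 = H OR L = H
t5 = e OR t0 = L OR H = H
t6 = d OR e = L OR L = L
t7 = NOT t1 = NOT H = L
t8 = t6 OR t4 OR t7 = L OR H OR L = H
t9 = t3 OR t8 = L OR H = H
t10 = t4 AND t5 AND t9 = H AND H AND H = H
t13 = t8 OR t3 = H OR L = H

t3 = L  t10 = H  t13 = H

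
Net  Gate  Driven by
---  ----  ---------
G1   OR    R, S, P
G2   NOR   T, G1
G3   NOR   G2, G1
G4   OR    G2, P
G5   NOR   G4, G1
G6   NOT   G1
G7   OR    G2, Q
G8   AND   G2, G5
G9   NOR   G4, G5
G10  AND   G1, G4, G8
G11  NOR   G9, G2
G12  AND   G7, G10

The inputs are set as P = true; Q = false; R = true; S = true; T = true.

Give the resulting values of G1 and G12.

G1 = R OR S OR P = true OR true OR true = true
G2 = T NOR G1 = true NOR true = false
G4 = G2 OR P = false OR true = true
G5 = G4 NOR G1 = true NOR true = false
G7 = G2 OR Q = false OR false = false
G8 = G2 AND G5 = false AND false = false
G10 = G1 AND G4 AND G8 = true AND true AND false = false
G12 = G7 AND G10 = false AND false = false

G1 = true  G12 = false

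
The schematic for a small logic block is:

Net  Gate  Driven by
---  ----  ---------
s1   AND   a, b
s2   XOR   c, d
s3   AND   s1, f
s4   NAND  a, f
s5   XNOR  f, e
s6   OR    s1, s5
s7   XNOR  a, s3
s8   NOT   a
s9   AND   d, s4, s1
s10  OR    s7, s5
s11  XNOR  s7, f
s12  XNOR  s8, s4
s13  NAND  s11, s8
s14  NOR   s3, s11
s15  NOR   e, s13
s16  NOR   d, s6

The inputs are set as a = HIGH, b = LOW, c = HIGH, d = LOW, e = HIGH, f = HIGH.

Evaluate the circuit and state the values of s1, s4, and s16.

s1 = LOW, s4 = LOW, s16 = LOW

s1 = a AND b = HIGH AND LOW = LOW
s4 = a NAND f = HIGH NAND HIGH = LOW
s5 = f XNOR e = HIGH XNOR HIGH = HIGH
s6 = s1 OR s5 = LOW OR HIGH = HIGH
s16 = d NOR s6 = LOW NOR HIGH = LOW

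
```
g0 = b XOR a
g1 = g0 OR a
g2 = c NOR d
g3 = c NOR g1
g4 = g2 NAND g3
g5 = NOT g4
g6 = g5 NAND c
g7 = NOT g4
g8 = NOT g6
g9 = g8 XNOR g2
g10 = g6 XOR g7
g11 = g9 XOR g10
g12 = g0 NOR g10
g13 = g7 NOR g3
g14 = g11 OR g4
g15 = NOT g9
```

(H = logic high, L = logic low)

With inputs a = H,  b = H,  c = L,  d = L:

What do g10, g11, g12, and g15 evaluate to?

g0 = b XOR a = H XOR H = L
g1 = g0 OR a = L OR H = H
g2 = c NOR d = L NOR L = H
g3 = c NOR g1 = L NOR H = L
g4 = g2 NAND g3 = H NAND L = H
g5 = NOT g4 = NOT H = L
g6 = g5 NAND c = L NAND L = H
g7 = NOT g4 = NOT H = L
g8 = NOT g6 = NOT H = L
g9 = g8 XNOR g2 = L XNOR H = L
g10 = g6 XOR g7 = H XOR L = H
g11 = g9 XOR g10 = L XOR H = H
g12 = g0 NOR g10 = L NOR H = L
g15 = NOT g9 = NOT L = H

g10 = H, g11 = H, g12 = L, g15 = H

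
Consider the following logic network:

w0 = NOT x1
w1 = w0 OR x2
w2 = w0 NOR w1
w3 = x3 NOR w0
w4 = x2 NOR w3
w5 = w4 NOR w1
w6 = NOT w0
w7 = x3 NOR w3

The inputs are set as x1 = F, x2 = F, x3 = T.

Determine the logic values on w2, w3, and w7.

w2 = F, w3 = F, w7 = F

w0 = NOT x1 = NOT F = T
w1 = w0 OR x2 = T OR F = T
w2 = w0 NOR w1 = T NOR T = F
w3 = x3 NOR w0 = T NOR T = F
w7 = x3 NOR w3 = T NOR F = F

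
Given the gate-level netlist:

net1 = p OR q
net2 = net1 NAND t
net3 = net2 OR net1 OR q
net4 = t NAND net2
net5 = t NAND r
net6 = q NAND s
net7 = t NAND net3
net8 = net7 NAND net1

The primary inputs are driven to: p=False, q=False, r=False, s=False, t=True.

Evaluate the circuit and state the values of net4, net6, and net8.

net1 = p OR q = False OR False = False
net2 = net1 NAND t = False NAND True = True
net3 = net2 OR net1 OR q = True OR False OR False = True
net4 = t NAND net2 = True NAND True = False
net6 = q NAND s = False NAND False = True
net7 = t NAND net3 = True NAND True = False
net8 = net7 NAND net1 = False NAND False = True

net4 = False  net6 = True  net8 = True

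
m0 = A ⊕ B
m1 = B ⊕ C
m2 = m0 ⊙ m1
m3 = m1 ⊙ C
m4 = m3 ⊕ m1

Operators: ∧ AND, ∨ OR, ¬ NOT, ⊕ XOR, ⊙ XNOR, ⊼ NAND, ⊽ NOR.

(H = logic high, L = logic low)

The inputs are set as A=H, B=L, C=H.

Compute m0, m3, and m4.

m0 = H, m3 = H, m4 = L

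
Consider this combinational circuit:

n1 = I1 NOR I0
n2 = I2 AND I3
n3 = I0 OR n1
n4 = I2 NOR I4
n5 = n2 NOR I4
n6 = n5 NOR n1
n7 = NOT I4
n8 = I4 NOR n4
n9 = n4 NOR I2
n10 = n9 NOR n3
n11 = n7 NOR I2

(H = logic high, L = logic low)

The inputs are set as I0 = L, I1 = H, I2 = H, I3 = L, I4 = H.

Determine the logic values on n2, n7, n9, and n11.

n2 = L, n7 = L, n9 = L, n11 = L

n2 = I2 AND I3 = H AND L = L
n4 = I2 NOR I4 = H NOR H = L
n7 = NOT I4 = NOT H = L
n9 = n4 NOR I2 = L NOR H = L
n11 = n7 NOR I2 = L NOR H = L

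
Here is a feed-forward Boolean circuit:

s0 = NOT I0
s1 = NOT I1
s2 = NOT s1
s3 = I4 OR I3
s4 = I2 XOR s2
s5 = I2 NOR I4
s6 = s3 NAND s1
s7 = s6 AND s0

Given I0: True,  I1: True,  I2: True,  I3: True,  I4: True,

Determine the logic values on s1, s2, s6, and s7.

s1 = False, s2 = True, s6 = True, s7 = False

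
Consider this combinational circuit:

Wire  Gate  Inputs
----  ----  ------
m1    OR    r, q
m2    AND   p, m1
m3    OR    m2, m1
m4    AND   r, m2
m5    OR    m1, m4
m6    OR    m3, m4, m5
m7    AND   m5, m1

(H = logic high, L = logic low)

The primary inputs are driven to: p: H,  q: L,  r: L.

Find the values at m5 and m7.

m1 = r OR q = L OR L = L
m2 = p AND m1 = H AND L = L
m4 = r AND m2 = L AND L = L
m5 = m1 OR m4 = L OR L = L
m7 = m5 AND m1 = L AND L = L

m5 = L  m7 = L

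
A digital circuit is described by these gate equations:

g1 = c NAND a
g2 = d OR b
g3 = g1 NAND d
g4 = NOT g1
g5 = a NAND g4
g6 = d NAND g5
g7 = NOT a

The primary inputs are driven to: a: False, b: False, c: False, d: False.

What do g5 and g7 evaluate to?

g5 = True  g7 = True

g1 = c NAND a = False NAND False = True
g4 = NOT g1 = NOT True = False
g5 = a NAND g4 = False NAND False = True
g7 = NOT a = NOT False = True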